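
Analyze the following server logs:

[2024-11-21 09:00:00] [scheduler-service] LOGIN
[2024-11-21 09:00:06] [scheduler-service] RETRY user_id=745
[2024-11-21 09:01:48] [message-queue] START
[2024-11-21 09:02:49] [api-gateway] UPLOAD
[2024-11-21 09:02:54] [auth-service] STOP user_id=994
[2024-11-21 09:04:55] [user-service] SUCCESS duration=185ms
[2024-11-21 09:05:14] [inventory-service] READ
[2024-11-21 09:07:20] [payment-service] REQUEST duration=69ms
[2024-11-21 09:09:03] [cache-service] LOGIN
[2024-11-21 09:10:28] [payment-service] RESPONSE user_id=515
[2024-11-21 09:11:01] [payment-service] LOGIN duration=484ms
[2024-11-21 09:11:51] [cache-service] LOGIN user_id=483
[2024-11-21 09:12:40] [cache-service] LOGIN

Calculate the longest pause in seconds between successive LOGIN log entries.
543

To find the longest gap:

1. Extract all LOGIN events in chronological order
2. Calculate time differences between consecutive events
3. Find the maximum difference
4. Longest gap: 543 seconds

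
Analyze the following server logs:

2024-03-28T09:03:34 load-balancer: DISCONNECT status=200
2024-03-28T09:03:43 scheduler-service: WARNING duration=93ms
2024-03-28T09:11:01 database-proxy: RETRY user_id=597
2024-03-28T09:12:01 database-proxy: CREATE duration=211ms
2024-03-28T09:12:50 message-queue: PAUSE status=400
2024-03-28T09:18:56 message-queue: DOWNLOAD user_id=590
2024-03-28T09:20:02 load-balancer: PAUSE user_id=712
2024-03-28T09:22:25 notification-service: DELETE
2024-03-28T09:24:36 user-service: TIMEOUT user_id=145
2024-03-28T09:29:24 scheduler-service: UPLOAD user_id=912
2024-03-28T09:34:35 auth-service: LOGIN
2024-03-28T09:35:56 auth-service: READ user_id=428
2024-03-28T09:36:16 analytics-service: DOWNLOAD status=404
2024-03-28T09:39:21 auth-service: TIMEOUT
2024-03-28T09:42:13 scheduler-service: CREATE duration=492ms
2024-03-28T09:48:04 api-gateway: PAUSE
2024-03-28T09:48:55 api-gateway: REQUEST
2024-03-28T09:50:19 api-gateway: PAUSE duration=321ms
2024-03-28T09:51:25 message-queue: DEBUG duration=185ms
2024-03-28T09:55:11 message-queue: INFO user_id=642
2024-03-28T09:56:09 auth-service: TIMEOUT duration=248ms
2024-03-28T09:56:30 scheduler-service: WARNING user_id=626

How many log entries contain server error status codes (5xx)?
0

To find matching entries:

1. Pattern to match: server error status codes (5xx)
2. Scan each log entry for the pattern
3. Count matches: 0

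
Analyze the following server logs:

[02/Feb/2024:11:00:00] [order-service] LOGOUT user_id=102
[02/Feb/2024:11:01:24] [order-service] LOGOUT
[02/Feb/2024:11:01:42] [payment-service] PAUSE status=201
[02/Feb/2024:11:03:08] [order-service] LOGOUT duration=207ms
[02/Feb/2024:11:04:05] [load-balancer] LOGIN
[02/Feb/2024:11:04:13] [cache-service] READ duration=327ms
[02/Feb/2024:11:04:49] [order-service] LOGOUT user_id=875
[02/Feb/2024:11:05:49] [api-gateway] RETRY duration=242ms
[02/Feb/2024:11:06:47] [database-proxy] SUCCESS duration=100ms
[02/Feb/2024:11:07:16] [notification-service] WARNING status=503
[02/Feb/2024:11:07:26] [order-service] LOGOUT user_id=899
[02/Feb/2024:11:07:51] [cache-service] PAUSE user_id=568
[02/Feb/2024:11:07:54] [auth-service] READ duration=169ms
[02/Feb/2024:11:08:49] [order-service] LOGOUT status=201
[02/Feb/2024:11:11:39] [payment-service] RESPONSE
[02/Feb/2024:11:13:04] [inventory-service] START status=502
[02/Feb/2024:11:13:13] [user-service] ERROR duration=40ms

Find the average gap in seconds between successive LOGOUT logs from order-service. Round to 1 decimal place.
105.8

To calculate average interval:

1. Find all LOGOUT events for order-service in order
2. Calculate time gaps between consecutive events
3. Compute mean of gaps: 529 / 5 = 105.8 seconds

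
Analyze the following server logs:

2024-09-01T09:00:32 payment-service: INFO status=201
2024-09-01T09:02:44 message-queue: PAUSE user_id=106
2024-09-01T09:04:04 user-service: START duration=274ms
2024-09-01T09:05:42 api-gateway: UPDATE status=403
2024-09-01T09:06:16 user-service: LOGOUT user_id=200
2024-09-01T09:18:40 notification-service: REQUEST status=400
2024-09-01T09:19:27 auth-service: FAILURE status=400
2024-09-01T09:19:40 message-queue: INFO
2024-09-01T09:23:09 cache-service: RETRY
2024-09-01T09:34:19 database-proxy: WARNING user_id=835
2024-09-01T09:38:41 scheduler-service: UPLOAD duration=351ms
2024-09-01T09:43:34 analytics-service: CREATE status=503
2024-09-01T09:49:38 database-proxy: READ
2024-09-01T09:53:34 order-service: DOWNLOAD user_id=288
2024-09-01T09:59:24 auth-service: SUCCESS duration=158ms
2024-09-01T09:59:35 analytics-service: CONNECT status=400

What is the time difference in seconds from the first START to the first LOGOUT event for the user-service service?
132

To find the time between events:

1. Locate the first START event for user-service: 2024-09-01T09:04:04
2. Locate the first LOGOUT event for user-service: 2024-09-01T09:06:16
3. Calculate the difference: 2024-09-01T09:06:16 - 2024-09-01T09:04:04 = 132 seconds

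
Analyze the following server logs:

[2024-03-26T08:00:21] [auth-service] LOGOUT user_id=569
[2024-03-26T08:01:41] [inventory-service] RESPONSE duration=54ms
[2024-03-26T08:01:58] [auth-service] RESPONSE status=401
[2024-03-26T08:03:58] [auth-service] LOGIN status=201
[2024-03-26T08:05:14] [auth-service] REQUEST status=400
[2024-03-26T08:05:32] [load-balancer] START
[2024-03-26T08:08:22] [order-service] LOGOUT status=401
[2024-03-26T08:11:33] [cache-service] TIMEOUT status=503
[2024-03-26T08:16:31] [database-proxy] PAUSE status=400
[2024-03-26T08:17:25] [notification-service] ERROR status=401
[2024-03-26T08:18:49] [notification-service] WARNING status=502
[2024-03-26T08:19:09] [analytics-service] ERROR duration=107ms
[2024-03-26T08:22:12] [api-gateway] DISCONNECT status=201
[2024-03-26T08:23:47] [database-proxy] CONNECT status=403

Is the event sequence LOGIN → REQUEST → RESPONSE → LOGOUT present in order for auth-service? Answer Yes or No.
No

To verify sequence order:

1. Find all events in sequence LOGIN → REQUEST → RESPONSE → LOGOUT for auth-service
2. Extract their timestamps
3. Check if timestamps are in ascending order
4. Result: No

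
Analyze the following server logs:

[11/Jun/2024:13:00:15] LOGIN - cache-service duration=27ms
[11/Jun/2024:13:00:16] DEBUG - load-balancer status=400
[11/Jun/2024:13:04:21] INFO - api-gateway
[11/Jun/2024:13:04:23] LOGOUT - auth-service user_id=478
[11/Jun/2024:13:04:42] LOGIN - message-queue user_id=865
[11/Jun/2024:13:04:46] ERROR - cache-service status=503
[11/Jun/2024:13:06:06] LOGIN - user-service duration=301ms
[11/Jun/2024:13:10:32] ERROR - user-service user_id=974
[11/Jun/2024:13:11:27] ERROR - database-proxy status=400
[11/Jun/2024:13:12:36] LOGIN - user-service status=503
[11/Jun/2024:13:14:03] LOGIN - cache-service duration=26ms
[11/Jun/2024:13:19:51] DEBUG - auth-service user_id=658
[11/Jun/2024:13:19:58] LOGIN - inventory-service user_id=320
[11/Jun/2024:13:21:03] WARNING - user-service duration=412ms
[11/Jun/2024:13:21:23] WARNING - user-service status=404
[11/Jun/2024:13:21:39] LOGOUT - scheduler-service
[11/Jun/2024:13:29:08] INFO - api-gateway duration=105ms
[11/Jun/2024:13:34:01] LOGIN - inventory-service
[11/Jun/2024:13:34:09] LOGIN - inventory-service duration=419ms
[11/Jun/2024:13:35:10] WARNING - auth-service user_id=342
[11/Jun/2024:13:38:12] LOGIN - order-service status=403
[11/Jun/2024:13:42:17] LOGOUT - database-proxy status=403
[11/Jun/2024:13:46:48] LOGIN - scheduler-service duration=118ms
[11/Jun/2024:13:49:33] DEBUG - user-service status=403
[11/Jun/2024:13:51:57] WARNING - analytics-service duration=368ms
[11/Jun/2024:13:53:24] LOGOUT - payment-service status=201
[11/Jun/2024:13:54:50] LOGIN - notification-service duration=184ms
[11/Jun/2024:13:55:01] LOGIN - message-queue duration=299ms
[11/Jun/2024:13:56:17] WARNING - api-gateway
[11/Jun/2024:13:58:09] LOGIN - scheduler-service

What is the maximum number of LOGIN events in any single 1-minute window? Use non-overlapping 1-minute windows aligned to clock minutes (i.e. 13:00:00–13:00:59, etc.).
2

To find the burst window:

1. Divide the log period into non-overlapping 1-minute windows starting at 13:00
2. Count LOGIN events in each window
3. Find the window with maximum count
4. Maximum events in a window: 2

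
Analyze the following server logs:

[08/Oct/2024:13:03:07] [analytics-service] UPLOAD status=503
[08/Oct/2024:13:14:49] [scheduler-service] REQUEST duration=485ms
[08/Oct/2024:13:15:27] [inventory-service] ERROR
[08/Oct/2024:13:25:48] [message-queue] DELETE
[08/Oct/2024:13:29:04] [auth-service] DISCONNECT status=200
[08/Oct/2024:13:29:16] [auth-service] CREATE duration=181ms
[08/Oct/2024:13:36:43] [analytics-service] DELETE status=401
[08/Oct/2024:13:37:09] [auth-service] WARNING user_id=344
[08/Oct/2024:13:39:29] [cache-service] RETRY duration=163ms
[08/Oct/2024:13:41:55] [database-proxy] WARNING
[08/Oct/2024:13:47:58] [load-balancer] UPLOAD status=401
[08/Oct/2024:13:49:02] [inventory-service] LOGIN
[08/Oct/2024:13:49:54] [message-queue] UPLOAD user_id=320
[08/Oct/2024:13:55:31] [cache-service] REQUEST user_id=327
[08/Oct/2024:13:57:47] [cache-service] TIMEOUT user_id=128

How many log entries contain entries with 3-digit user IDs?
4

To find matching entries:

1. Pattern to match: entries with 3-digit user IDs
2. Scan each log entry for the pattern
3. Count matches: 4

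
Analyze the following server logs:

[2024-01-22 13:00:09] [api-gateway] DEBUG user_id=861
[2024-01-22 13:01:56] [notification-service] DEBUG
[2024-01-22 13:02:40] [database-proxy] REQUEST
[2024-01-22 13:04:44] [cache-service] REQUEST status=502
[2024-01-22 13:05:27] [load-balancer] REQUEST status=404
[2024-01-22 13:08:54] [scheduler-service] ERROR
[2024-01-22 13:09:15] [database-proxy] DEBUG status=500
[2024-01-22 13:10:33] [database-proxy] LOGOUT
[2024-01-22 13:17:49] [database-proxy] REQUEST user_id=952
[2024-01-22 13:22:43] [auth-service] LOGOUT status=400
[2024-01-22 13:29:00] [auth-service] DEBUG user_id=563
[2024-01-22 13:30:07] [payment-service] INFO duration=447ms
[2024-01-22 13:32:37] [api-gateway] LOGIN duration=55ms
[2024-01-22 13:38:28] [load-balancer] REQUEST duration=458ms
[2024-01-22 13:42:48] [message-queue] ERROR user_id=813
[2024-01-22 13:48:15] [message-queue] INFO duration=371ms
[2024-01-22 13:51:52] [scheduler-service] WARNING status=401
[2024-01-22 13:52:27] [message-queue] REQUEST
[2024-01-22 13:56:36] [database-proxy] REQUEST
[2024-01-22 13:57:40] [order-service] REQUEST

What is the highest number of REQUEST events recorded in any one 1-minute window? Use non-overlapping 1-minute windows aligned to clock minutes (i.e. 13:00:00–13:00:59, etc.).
1

To find the burst window:

1. Divide the log period into non-overlapping 1-minute windows starting at 13:00
2. Count REQUEST events in each window
3. Find the window with maximum count
4. Maximum events in a window: 1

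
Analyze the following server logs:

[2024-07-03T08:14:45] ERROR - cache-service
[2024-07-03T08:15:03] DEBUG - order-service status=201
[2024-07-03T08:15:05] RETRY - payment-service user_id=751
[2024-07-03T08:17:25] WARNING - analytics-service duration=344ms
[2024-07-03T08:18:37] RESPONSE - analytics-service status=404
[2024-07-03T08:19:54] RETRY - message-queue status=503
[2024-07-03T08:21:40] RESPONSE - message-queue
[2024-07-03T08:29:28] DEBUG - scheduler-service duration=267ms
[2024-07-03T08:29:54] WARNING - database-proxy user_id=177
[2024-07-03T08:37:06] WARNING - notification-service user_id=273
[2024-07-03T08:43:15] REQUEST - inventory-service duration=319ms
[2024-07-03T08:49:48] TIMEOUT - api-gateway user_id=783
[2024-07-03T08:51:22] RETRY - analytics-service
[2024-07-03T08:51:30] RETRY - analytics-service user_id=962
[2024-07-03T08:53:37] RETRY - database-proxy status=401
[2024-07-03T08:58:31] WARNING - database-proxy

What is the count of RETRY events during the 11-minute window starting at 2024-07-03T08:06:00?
1

To count events in the time window:

1. Window boundaries: 2024-07-03T08:06:00 to 2024-07-03T08:17:00
2. Filter for RETRY events within this window
3. Count matching events: 1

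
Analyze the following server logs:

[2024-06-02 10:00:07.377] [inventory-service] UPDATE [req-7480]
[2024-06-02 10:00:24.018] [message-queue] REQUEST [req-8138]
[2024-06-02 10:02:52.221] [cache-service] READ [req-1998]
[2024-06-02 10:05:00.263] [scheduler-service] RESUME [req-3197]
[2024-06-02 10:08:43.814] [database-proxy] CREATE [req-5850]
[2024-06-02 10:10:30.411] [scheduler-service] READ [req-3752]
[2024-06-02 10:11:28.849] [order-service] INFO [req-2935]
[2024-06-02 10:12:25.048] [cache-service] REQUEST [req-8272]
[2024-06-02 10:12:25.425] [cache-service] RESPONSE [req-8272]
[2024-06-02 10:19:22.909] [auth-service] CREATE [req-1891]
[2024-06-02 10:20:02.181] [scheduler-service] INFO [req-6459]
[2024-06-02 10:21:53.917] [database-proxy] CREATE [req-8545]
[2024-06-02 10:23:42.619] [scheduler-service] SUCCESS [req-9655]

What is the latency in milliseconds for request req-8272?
377

To calculate latency:

1. Find REQUEST with id req-8272: 2024-06-02 10:12:25.048
2. Find RESPONSE with id req-8272: 2024-06-02 10:12:25.425
3. Latency: 2024-06-02 10:12:25.425 - 2024-06-02 10:12:25.048 = 377ms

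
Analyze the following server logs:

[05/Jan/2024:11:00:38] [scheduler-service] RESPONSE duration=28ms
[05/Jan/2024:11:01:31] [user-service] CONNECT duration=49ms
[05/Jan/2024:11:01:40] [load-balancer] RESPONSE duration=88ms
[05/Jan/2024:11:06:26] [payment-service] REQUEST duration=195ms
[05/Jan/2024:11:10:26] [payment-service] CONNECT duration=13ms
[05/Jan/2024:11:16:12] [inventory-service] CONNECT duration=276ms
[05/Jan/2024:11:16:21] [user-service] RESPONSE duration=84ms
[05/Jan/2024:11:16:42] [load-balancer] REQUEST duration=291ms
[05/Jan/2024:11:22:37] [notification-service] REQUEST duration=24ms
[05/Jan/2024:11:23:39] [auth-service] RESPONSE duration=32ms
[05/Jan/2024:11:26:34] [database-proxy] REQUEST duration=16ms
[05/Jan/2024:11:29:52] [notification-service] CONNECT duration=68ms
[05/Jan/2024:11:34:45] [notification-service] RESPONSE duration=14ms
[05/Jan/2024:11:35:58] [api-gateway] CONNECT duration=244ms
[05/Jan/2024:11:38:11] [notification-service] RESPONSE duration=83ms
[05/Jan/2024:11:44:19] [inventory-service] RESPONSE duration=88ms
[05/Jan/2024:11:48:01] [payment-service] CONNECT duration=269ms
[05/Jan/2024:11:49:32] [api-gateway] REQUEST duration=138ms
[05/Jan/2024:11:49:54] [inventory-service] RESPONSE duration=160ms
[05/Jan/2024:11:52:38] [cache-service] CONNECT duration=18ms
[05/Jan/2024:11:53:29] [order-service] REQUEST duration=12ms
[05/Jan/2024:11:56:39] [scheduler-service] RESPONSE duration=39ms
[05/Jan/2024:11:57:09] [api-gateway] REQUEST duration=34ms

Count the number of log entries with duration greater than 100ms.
7

To count timeouts:

1. Threshold: 100ms
2. Extract duration from each log entry
3. Count entries where duration > 100
4. Timeout count: 7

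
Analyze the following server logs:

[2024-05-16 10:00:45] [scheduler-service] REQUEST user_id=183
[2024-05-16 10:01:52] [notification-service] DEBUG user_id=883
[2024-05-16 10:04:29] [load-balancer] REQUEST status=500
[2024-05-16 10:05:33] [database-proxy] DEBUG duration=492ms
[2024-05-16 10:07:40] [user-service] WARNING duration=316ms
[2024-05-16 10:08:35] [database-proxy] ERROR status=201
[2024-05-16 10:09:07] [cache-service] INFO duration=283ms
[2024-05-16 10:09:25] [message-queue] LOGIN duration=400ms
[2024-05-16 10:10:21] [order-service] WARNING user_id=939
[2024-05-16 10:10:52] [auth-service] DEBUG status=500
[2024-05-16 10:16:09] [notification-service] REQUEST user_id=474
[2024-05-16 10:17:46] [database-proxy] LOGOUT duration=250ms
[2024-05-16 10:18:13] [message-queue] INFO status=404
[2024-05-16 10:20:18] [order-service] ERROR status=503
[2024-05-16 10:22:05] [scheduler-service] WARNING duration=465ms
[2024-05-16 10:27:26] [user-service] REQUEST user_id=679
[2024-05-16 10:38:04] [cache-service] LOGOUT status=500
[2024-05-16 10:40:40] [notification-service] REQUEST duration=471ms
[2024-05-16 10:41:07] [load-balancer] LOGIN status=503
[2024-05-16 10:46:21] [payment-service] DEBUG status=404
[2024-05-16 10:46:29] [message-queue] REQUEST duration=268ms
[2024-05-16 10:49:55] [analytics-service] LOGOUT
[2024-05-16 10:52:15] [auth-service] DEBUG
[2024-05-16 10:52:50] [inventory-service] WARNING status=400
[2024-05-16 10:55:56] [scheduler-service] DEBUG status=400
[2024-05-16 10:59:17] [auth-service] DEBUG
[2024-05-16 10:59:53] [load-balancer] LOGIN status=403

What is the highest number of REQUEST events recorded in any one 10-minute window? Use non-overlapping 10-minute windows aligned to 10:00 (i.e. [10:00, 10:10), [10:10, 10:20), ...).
2

To find the burst window:

1. Divide the log period into non-overlapping 10-minute windows starting at 10:00
2. Count REQUEST events in each window
3. Find the window with maximum count
4. Maximum events in a window: 2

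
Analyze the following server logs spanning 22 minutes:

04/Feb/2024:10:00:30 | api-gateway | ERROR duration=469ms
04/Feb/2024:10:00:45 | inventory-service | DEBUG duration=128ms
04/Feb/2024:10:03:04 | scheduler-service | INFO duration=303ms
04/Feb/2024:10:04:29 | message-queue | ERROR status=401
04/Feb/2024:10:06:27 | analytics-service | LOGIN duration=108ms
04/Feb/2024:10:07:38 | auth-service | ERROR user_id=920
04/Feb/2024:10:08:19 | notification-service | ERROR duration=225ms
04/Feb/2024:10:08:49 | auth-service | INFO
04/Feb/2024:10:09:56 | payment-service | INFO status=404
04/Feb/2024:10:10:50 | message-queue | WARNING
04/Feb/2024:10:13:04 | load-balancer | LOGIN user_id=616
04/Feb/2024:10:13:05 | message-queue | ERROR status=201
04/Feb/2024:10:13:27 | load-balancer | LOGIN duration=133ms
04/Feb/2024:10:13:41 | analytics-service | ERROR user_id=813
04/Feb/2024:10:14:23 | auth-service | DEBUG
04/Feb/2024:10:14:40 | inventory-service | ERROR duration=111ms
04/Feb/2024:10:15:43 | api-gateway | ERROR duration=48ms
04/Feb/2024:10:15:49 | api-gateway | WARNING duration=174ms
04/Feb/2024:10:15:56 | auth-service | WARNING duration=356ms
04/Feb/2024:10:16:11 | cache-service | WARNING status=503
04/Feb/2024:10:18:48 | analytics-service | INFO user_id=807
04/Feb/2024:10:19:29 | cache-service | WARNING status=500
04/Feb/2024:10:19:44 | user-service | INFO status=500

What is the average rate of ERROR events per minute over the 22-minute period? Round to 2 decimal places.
0.36

To calculate the rate:

1. Count total ERROR events: 8
2. Total time period: 22 minutes
3. Rate = 8 / 22 = 0.36 events per minute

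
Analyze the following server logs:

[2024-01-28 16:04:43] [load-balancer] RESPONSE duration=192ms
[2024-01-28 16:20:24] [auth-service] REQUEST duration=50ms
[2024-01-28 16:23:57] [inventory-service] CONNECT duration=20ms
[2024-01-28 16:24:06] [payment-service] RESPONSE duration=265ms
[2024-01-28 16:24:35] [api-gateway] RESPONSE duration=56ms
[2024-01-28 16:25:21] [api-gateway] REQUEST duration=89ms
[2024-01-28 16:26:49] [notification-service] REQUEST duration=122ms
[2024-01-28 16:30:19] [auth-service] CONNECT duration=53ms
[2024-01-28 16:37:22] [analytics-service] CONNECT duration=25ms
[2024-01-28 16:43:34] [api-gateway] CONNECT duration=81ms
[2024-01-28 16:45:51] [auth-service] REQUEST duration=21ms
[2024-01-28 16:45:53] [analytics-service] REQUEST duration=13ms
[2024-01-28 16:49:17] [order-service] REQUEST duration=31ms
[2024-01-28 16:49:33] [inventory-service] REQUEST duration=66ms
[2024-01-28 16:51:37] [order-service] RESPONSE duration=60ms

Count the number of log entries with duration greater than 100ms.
3

To count timeouts:

1. Threshold: 100ms
2. Extract duration from each log entry
3. Count entries where duration > 100
4. Timeout count: 3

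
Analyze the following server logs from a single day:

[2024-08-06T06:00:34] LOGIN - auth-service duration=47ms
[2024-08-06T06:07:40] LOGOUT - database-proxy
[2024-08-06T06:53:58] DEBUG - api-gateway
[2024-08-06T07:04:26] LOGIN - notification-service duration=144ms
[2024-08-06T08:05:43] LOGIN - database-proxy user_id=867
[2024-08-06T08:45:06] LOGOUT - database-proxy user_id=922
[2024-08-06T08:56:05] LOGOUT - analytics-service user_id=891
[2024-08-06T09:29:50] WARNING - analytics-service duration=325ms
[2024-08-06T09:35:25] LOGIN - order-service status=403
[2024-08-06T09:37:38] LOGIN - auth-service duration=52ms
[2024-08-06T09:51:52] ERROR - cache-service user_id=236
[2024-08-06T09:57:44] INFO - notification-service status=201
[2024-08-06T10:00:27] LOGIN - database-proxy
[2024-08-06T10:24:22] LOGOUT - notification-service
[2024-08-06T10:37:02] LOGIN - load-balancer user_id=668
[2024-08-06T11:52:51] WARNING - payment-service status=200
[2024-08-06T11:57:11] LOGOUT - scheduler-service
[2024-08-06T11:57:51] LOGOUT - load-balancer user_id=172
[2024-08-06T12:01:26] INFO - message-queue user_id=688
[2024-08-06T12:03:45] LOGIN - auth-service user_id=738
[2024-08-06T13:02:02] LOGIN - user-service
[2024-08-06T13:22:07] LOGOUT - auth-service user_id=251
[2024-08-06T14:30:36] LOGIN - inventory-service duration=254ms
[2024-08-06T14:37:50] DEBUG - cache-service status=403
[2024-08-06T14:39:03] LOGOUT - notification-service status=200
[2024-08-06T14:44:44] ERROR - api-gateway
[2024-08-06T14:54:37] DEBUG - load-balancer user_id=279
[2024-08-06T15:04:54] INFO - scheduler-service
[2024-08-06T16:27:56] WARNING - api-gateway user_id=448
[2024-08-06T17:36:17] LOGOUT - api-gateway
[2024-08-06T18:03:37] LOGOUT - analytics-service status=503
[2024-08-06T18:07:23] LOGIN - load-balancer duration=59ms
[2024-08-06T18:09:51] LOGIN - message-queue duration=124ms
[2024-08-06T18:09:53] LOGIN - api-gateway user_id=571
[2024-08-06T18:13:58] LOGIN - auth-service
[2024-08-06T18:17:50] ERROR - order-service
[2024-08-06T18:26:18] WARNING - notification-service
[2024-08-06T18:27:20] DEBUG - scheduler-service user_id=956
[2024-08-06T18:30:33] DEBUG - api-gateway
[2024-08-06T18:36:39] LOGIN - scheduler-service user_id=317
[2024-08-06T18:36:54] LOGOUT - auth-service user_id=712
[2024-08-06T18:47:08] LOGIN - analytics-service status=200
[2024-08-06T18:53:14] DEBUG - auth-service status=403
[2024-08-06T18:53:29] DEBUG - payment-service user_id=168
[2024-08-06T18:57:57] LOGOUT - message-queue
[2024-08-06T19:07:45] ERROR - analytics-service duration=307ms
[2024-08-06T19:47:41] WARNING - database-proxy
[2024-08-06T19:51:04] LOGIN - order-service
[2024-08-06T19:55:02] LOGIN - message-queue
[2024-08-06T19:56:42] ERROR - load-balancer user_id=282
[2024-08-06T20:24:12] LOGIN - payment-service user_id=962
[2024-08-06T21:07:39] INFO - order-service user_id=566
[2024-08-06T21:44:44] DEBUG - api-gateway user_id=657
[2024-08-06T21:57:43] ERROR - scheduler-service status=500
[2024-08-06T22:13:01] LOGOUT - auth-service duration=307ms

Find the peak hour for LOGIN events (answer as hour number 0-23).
18

To find the peak hour:

1. Group all LOGIN events by hour
2. Count events in each hour
3. Find hour with maximum count
4. Peak hour: 18 (with 6 events)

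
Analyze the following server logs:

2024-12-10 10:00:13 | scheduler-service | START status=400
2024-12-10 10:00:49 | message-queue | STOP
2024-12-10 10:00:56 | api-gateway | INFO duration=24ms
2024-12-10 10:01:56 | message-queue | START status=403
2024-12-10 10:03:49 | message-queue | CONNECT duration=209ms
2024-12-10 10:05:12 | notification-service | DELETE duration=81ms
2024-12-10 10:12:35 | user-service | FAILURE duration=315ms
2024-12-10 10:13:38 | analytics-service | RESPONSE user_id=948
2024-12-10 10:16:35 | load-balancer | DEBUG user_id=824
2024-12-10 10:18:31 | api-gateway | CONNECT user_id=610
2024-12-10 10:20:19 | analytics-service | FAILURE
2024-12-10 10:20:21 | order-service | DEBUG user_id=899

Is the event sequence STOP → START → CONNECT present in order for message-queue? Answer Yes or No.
Yes

To verify sequence order:

1. Find all events in sequence STOP → START → CONNECT for message-queue
2. Extract their timestamps
3. Check if timestamps are in ascending order
4. Result: Yes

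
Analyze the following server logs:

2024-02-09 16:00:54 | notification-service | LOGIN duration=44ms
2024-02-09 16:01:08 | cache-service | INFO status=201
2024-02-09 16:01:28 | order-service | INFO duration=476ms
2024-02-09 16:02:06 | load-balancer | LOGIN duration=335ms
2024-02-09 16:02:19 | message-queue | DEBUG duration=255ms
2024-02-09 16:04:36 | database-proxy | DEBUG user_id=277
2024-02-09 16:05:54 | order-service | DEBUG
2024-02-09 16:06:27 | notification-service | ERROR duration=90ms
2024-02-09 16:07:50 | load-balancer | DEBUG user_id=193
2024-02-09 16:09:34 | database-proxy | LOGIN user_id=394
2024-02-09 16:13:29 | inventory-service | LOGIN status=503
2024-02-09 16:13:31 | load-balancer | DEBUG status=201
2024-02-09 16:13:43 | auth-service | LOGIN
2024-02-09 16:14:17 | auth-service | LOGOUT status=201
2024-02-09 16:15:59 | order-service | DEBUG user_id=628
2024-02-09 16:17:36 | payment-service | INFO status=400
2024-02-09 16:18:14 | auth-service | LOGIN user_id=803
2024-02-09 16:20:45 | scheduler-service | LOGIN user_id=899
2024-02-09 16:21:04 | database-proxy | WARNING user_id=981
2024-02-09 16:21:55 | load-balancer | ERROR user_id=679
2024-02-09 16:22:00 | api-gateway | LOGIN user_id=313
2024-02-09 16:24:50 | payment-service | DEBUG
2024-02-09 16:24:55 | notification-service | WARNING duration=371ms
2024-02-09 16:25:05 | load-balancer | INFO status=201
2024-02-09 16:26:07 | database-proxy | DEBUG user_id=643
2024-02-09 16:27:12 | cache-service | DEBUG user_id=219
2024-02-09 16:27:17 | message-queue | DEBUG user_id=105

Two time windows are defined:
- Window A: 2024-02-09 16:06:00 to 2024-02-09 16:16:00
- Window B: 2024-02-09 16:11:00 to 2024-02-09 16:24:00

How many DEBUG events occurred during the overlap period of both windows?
2

To find overlap events:

1. Window A: 2024-02-09 16:06:00 to 2024-02-09 16:16:00
2. Window B: 2024-02-09 16:11:00 to 2024-02-09 16:24:00
3. Overlap period: 2024-02-09 16:11:00 to 2024-02-09 16:16:00
4. Count DEBUG events in overlap: 2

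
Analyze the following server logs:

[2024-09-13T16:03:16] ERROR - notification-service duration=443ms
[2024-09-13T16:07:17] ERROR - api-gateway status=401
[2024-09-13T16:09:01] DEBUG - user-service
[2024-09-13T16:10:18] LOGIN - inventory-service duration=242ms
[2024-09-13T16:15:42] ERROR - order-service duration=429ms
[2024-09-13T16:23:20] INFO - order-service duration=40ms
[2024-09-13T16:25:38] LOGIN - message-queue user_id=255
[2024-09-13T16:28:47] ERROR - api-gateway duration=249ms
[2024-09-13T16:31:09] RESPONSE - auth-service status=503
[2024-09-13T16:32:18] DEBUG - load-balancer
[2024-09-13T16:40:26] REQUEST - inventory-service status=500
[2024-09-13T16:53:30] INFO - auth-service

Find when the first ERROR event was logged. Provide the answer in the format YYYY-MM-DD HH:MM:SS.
2024-09-13 16:03:16

To find the first event:

1. Filter for all ERROR events
2. Sort by timestamp
3. Select the first one
4. Timestamp: 2024-09-13 16:03:16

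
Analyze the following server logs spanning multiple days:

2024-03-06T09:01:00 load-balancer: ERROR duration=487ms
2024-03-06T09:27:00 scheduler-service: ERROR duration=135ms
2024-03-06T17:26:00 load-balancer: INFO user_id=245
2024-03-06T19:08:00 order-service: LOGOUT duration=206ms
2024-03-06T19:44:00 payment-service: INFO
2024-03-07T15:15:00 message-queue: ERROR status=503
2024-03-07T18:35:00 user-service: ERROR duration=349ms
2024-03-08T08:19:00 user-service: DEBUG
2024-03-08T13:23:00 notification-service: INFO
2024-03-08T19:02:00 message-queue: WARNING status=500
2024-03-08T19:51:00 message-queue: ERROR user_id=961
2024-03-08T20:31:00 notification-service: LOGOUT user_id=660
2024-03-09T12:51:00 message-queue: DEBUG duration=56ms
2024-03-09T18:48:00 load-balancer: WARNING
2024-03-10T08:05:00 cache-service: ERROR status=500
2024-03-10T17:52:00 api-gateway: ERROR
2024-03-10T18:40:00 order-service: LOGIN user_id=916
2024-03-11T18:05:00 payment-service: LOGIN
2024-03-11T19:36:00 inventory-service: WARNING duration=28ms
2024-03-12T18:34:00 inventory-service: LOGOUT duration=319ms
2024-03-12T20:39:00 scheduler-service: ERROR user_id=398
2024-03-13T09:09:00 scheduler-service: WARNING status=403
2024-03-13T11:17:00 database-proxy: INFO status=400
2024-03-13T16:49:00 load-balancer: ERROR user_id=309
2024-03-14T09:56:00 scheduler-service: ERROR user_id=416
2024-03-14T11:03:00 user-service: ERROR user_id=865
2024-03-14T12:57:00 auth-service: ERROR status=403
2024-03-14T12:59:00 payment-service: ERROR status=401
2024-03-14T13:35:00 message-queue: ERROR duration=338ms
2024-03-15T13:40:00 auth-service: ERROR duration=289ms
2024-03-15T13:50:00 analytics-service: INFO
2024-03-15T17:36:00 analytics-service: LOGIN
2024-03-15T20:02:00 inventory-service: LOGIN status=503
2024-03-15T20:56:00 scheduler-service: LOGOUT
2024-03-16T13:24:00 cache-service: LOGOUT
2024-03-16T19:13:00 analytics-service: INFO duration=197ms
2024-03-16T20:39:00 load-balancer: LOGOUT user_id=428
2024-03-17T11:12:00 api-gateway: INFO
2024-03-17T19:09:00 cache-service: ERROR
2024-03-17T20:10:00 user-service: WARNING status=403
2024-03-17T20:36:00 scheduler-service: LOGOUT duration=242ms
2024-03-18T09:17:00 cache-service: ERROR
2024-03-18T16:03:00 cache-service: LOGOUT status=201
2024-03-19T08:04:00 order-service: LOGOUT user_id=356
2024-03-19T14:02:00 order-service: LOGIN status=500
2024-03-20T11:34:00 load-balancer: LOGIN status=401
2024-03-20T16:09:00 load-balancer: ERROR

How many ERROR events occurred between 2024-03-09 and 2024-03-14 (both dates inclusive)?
9

To filter by date range:

1. Date range: 2024-03-09 through 2024-03-14, both dates inclusive
2. Filter for ERROR events whose date falls in this range
3. Count matching events: 9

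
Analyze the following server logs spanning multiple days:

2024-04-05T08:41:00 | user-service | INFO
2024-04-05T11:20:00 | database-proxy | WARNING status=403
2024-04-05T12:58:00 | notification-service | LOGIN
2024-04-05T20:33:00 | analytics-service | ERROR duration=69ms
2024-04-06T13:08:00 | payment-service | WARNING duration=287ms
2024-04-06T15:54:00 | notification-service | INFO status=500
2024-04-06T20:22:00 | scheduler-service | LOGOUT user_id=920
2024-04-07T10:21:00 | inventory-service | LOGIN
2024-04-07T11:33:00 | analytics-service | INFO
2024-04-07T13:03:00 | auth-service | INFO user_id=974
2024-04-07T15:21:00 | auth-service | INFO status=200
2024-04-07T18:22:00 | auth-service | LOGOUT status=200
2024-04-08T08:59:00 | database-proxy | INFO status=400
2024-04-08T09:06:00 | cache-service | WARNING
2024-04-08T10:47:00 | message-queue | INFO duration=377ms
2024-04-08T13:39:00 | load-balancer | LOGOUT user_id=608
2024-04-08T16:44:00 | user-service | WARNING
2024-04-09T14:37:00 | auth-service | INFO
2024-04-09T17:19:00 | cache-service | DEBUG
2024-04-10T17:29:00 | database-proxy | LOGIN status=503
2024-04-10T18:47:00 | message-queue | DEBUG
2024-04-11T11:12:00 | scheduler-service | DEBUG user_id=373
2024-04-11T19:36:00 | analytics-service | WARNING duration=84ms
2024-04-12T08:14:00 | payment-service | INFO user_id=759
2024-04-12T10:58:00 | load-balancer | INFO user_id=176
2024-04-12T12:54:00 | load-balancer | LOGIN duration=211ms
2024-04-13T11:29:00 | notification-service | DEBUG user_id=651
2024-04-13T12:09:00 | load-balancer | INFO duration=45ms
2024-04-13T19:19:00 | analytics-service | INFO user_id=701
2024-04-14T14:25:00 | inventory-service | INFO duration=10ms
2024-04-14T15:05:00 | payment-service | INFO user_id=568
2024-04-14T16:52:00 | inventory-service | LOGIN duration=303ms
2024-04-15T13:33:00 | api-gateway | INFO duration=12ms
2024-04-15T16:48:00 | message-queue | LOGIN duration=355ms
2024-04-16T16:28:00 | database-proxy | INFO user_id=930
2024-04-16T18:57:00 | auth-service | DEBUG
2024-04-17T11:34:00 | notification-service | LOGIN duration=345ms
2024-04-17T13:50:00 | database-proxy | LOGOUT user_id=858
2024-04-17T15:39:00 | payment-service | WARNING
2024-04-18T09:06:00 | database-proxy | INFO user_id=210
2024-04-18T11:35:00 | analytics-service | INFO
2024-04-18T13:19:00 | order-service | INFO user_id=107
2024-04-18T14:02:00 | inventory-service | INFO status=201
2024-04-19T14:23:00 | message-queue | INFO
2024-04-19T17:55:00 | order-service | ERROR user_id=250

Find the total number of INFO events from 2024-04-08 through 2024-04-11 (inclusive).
3

To filter by date range:

1. Date range: 2024-04-08 through 2024-04-11, both dates inclusive
2. Filter for INFO events whose date falls in this range
3. Count matching events: 3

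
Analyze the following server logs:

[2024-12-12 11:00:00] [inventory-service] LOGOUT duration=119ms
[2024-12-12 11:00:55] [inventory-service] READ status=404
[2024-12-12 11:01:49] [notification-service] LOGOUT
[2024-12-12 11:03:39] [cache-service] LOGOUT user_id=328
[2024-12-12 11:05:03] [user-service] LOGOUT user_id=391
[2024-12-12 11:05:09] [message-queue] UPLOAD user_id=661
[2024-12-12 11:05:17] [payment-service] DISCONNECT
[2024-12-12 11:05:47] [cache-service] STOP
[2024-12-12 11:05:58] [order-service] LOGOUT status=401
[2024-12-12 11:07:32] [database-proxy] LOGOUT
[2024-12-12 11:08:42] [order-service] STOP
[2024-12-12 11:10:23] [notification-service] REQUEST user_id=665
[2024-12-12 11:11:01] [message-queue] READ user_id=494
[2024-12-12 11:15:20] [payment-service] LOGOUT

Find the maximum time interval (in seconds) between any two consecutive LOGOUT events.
468

To find the longest gap:

1. Extract all LOGOUT events in chronological order
2. Calculate time differences between consecutive events
3. Find the maximum difference
4. Longest gap: 468 seconds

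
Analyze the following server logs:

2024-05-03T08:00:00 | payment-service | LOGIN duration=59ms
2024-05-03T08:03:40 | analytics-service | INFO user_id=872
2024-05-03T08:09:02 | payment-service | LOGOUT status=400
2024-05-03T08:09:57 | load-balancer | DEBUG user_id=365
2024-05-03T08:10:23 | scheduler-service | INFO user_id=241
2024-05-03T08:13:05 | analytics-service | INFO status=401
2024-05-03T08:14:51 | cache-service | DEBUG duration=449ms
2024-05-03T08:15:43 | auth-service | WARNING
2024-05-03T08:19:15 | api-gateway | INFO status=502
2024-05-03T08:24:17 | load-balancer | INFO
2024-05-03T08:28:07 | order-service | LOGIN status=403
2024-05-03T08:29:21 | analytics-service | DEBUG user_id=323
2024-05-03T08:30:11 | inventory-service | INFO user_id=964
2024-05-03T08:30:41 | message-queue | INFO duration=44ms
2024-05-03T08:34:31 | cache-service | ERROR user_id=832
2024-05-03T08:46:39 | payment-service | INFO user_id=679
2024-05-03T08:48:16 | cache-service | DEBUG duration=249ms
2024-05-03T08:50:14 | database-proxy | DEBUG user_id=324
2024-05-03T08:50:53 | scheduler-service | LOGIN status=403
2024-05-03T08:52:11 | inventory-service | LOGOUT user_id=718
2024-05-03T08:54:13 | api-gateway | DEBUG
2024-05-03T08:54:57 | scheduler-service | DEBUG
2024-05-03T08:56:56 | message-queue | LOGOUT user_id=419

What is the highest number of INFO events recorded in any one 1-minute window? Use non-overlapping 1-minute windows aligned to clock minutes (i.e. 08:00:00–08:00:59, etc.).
2

To find the burst window:

1. Divide the log period into non-overlapping 1-minute windows starting at 08:00
2. Count INFO events in each window
3. Find the window with maximum count
4. Maximum events in a window: 2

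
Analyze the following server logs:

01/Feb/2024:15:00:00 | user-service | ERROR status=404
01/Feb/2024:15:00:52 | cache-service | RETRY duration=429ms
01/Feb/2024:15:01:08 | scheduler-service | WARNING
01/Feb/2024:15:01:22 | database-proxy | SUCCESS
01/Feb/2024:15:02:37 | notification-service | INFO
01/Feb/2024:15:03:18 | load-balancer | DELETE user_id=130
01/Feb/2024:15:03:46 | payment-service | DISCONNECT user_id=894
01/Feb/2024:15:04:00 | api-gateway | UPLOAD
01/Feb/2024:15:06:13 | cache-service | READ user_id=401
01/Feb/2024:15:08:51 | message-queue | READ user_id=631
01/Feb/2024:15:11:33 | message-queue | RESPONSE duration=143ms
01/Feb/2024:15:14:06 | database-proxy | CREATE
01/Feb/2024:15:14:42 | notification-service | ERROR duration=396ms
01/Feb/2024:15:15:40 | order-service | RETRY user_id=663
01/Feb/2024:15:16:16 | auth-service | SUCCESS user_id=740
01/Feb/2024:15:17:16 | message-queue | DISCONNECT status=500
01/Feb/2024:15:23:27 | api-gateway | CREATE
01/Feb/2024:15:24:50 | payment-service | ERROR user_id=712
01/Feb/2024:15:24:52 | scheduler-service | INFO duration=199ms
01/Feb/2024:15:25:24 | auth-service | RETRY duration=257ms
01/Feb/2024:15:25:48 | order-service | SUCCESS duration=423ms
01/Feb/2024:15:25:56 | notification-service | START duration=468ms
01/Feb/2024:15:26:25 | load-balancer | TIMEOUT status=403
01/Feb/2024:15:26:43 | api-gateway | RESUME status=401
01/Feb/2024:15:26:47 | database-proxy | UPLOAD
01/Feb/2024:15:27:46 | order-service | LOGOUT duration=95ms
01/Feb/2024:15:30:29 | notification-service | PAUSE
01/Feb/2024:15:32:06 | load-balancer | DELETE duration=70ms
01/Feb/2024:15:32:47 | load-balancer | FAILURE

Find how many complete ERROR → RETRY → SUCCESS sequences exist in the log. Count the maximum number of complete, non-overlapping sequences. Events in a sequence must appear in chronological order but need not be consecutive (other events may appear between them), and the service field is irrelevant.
3

To count sequences:

1. Look for pattern: ERROR → RETRY → SUCCESS
2. Greedily scan the log in chronological order, matching each sequence element in turn (ignoring service)
3. Each time the full pattern completes, increment the count and restart matching from the next event
4. Complete non-overlapping sequences found: 3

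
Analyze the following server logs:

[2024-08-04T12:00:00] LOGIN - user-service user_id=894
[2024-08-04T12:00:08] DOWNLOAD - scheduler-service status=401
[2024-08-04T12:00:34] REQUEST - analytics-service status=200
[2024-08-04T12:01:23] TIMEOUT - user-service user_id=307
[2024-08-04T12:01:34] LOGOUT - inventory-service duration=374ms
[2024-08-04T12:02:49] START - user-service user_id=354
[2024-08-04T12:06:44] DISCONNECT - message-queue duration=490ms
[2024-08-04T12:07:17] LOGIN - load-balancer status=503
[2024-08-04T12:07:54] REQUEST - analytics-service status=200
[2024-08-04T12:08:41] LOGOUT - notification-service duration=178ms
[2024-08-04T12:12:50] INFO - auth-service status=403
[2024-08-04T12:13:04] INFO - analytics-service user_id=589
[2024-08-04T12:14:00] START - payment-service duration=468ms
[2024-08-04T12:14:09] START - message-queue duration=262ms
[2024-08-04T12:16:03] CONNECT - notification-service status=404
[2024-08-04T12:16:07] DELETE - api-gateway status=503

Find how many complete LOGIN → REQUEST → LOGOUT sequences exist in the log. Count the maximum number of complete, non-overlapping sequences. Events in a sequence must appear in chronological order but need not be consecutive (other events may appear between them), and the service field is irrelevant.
2

To count sequences:

1. Look for pattern: LOGIN → REQUEST → LOGOUT
2. Greedily scan the log in chronological order, matching each sequence element in turn (ignoring service)
3. Each time the full pattern completes, increment the count and restart matching from the next event
4. Complete non-overlapping sequences found: 2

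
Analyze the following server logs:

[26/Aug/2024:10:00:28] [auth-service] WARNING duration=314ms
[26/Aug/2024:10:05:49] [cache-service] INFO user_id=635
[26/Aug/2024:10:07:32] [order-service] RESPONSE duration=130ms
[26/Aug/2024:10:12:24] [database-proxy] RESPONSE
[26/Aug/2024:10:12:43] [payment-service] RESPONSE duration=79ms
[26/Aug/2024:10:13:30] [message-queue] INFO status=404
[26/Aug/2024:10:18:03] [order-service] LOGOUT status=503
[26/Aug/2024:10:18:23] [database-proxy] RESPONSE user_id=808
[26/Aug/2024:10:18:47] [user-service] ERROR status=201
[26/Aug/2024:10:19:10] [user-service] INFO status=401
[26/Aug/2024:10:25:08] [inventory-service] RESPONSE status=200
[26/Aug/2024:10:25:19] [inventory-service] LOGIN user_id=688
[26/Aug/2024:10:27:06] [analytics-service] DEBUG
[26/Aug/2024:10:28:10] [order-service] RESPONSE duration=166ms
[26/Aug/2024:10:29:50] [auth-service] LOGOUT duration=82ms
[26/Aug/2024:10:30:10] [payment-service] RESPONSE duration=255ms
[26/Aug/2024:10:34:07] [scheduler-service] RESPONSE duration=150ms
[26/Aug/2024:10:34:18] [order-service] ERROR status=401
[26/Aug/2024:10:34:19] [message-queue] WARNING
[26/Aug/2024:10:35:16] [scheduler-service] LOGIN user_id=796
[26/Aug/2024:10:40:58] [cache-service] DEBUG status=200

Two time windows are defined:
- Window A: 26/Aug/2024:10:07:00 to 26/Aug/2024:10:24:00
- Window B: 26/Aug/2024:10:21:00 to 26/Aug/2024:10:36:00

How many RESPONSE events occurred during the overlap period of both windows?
0

To find overlap events:

1. Window A: 26/Aug/2024:10:07:00 to 26/Aug/2024:10:24:00
2. Window B: 26/Aug/2024:10:21:00 to 26/Aug/2024:10:36:00
3. Overlap period: 26/Aug/2024:10:21:00 to 26/Aug/2024:10:24:00
4. Count RESPONSE events in overlap: 0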